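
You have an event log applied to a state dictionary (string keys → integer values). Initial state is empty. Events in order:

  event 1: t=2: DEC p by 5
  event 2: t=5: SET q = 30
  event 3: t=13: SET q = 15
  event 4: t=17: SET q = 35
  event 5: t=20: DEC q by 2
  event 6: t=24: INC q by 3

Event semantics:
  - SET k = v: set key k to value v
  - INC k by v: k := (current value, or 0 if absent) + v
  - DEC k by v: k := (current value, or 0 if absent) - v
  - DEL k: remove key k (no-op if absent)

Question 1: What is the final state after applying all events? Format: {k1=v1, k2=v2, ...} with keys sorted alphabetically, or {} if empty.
Answer: {p=-5, q=36}

Derivation:
  after event 1 (t=2: DEC p by 5): {p=-5}
  after event 2 (t=5: SET q = 30): {p=-5, q=30}
  after event 3 (t=13: SET q = 15): {p=-5, q=15}
  after event 4 (t=17: SET q = 35): {p=-5, q=35}
  after event 5 (t=20: DEC q by 2): {p=-5, q=33}
  after event 6 (t=24: INC q by 3): {p=-5, q=36}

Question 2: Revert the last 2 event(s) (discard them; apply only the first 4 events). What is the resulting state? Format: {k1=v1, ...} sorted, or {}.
Answer: {p=-5, q=35}

Derivation:
Keep first 4 events (discard last 2):
  after event 1 (t=2: DEC p by 5): {p=-5}
  after event 2 (t=5: SET q = 30): {p=-5, q=30}
  after event 3 (t=13: SET q = 15): {p=-5, q=15}
  after event 4 (t=17: SET q = 35): {p=-5, q=35}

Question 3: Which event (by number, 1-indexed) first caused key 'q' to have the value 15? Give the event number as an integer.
Looking for first event where q becomes 15:
  event 2: q = 30
  event 3: q 30 -> 15  <-- first match

Answer: 3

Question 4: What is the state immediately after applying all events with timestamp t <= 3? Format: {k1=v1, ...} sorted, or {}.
Apply events with t <= 3 (1 events):
  after event 1 (t=2: DEC p by 5): {p=-5}

Answer: {p=-5}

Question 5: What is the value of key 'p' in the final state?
Answer: -5

Derivation:
Track key 'p' through all 6 events:
  event 1 (t=2: DEC p by 5): p (absent) -> -5
  event 2 (t=5: SET q = 30): p unchanged
  event 3 (t=13: SET q = 15): p unchanged
  event 4 (t=17: SET q = 35): p unchanged
  event 5 (t=20: DEC q by 2): p unchanged
  event 6 (t=24: INC q by 3): p unchanged
Final: p = -5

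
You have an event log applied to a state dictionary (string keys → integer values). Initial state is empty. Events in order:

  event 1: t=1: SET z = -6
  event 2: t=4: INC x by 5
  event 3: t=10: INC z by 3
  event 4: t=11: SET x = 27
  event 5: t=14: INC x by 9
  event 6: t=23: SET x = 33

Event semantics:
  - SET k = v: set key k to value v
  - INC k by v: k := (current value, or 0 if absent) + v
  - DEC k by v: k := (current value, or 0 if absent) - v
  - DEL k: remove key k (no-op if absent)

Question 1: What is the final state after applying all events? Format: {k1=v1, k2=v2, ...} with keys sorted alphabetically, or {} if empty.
  after event 1 (t=1: SET z = -6): {z=-6}
  after event 2 (t=4: INC x by 5): {x=5, z=-6}
  after event 3 (t=10: INC z by 3): {x=5, z=-3}
  after event 4 (t=11: SET x = 27): {x=27, z=-3}
  after event 5 (t=14: INC x by 9): {x=36, z=-3}
  after event 6 (t=23: SET x = 33): {x=33, z=-3}

Answer: {x=33, z=-3}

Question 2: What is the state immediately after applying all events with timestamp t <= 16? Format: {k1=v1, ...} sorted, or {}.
Answer: {x=36, z=-3}

Derivation:
Apply events with t <= 16 (5 events):
  after event 1 (t=1: SET z = -6): {z=-6}
  after event 2 (t=4: INC x by 5): {x=5, z=-6}
  after event 3 (t=10: INC z by 3): {x=5, z=-3}
  after event 4 (t=11: SET x = 27): {x=27, z=-3}
  after event 5 (t=14: INC x by 9): {x=36, z=-3}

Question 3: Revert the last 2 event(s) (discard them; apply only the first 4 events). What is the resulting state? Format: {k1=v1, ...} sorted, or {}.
Keep first 4 events (discard last 2):
  after event 1 (t=1: SET z = -6): {z=-6}
  after event 2 (t=4: INC x by 5): {x=5, z=-6}
  after event 3 (t=10: INC z by 3): {x=5, z=-3}
  after event 4 (t=11: SET x = 27): {x=27, z=-3}

Answer: {x=27, z=-3}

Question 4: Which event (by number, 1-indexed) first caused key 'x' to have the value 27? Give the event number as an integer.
Answer: 4

Derivation:
Looking for first event where x becomes 27:
  event 2: x = 5
  event 3: x = 5
  event 4: x 5 -> 27  <-- first match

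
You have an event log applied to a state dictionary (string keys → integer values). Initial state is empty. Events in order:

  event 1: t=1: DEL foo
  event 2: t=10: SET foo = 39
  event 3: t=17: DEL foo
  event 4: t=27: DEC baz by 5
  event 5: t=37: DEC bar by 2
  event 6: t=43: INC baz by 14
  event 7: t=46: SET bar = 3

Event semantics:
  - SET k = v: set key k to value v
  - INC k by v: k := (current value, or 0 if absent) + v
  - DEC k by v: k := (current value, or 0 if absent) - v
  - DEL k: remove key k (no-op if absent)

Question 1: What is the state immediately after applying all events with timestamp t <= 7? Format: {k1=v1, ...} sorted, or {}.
Answer: {}

Derivation:
Apply events with t <= 7 (1 events):
  after event 1 (t=1: DEL foo): {}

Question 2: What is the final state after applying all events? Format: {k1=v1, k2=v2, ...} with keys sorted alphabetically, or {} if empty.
Answer: {bar=3, baz=9}

Derivation:
  after event 1 (t=1: DEL foo): {}
  after event 2 (t=10: SET foo = 39): {foo=39}
  after event 3 (t=17: DEL foo): {}
  after event 4 (t=27: DEC baz by 5): {baz=-5}
  after event 5 (t=37: DEC bar by 2): {bar=-2, baz=-5}
  after event 6 (t=43: INC baz by 14): {bar=-2, baz=9}
  after event 7 (t=46: SET bar = 3): {bar=3, baz=9}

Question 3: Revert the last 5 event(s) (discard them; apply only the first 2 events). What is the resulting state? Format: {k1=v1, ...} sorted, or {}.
Answer: {foo=39}

Derivation:
Keep first 2 events (discard last 5):
  after event 1 (t=1: DEL foo): {}
  after event 2 (t=10: SET foo = 39): {foo=39}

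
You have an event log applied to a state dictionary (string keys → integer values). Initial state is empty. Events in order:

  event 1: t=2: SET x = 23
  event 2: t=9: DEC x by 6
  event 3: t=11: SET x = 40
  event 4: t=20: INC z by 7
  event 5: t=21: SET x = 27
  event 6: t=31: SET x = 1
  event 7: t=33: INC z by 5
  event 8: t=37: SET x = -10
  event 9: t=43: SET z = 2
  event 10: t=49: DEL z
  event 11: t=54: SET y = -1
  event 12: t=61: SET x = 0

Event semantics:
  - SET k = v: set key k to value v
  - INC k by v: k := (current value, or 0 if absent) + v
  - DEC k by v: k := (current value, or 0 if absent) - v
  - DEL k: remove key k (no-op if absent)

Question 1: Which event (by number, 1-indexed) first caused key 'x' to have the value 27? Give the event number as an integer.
Answer: 5

Derivation:
Looking for first event where x becomes 27:
  event 1: x = 23
  event 2: x = 17
  event 3: x = 40
  event 4: x = 40
  event 5: x 40 -> 27  <-- first match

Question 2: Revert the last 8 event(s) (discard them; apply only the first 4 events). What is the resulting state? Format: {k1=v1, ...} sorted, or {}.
Answer: {x=40, z=7}

Derivation:
Keep first 4 events (discard last 8):
  after event 1 (t=2: SET x = 23): {x=23}
  after event 2 (t=9: DEC x by 6): {x=17}
  after event 3 (t=11: SET x = 40): {x=40}
  after event 4 (t=20: INC z by 7): {x=40, z=7}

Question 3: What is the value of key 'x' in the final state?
Track key 'x' through all 12 events:
  event 1 (t=2: SET x = 23): x (absent) -> 23
  event 2 (t=9: DEC x by 6): x 23 -> 17
  event 3 (t=11: SET x = 40): x 17 -> 40
  event 4 (t=20: INC z by 7): x unchanged
  event 5 (t=21: SET x = 27): x 40 -> 27
  event 6 (t=31: SET x = 1): x 27 -> 1
  event 7 (t=33: INC z by 5): x unchanged
  event 8 (t=37: SET x = -10): x 1 -> -10
  event 9 (t=43: SET z = 2): x unchanged
  event 10 (t=49: DEL z): x unchanged
  event 11 (t=54: SET y = -1): x unchanged
  event 12 (t=61: SET x = 0): x -10 -> 0
Final: x = 0

Answer: 0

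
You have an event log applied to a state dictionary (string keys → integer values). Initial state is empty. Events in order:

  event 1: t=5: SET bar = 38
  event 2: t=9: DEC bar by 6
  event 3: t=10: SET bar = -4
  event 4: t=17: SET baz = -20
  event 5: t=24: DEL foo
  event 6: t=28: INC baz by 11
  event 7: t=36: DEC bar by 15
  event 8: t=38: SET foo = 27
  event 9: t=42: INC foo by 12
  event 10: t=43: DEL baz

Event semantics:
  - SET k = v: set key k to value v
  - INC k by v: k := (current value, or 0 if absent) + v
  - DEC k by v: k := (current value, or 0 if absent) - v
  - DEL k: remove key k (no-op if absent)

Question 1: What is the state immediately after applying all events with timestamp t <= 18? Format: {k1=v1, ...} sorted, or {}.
Answer: {bar=-4, baz=-20}

Derivation:
Apply events with t <= 18 (4 events):
  after event 1 (t=5: SET bar = 38): {bar=38}
  after event 2 (t=9: DEC bar by 6): {bar=32}
  after event 3 (t=10: SET bar = -4): {bar=-4}
  after event 4 (t=17: SET baz = -20): {bar=-4, baz=-20}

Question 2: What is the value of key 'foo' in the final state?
Answer: 39

Derivation:
Track key 'foo' through all 10 events:
  event 1 (t=5: SET bar = 38): foo unchanged
  event 2 (t=9: DEC bar by 6): foo unchanged
  event 3 (t=10: SET bar = -4): foo unchanged
  event 4 (t=17: SET baz = -20): foo unchanged
  event 5 (t=24: DEL foo): foo (absent) -> (absent)
  event 6 (t=28: INC baz by 11): foo unchanged
  event 7 (t=36: DEC bar by 15): foo unchanged
  event 8 (t=38: SET foo = 27): foo (absent) -> 27
  event 9 (t=42: INC foo by 12): foo 27 -> 39
  event 10 (t=43: DEL baz): foo unchanged
Final: foo = 39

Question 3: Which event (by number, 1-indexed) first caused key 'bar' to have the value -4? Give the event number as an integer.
Looking for first event where bar becomes -4:
  event 1: bar = 38
  event 2: bar = 32
  event 3: bar 32 -> -4  <-- first match

Answer: 3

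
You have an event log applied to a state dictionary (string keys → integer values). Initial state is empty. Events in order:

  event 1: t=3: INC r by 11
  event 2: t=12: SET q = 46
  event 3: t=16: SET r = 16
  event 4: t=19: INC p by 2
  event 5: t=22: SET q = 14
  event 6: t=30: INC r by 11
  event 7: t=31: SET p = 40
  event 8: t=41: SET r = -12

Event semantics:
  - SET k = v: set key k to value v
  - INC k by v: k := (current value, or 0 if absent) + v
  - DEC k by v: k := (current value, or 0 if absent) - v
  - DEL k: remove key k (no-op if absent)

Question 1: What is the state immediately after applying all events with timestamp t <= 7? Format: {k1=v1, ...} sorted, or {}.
Answer: {r=11}

Derivation:
Apply events with t <= 7 (1 events):
  after event 1 (t=3: INC r by 11): {r=11}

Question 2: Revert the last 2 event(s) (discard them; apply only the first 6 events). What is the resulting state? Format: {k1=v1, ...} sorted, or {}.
Answer: {p=2, q=14, r=27}

Derivation:
Keep first 6 events (discard last 2):
  after event 1 (t=3: INC r by 11): {r=11}
  after event 2 (t=12: SET q = 46): {q=46, r=11}
  after event 3 (t=16: SET r = 16): {q=46, r=16}
  after event 4 (t=19: INC p by 2): {p=2, q=46, r=16}
  after event 5 (t=22: SET q = 14): {p=2, q=14, r=16}
  after event 6 (t=30: INC r by 11): {p=2, q=14, r=27}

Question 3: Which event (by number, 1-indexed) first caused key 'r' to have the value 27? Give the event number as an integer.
Looking for first event where r becomes 27:
  event 1: r = 11
  event 2: r = 11
  event 3: r = 16
  event 4: r = 16
  event 5: r = 16
  event 6: r 16 -> 27  <-- first match

Answer: 6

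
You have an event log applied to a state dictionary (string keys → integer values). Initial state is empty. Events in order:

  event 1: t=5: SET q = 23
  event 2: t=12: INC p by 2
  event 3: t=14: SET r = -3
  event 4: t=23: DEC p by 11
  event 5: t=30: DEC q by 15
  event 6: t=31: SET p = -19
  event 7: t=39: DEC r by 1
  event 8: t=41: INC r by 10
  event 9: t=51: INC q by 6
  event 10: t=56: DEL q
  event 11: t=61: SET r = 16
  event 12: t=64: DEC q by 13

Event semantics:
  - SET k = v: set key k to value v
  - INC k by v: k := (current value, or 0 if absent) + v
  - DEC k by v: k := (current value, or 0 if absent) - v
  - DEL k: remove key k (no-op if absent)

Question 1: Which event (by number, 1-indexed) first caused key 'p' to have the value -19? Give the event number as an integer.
Looking for first event where p becomes -19:
  event 2: p = 2
  event 3: p = 2
  event 4: p = -9
  event 5: p = -9
  event 6: p -9 -> -19  <-- first match

Answer: 6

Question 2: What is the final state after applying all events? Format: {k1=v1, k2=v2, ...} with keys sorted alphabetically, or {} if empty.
  after event 1 (t=5: SET q = 23): {q=23}
  after event 2 (t=12: INC p by 2): {p=2, q=23}
  after event 3 (t=14: SET r = -3): {p=2, q=23, r=-3}
  after event 4 (t=23: DEC p by 11): {p=-9, q=23, r=-3}
  after event 5 (t=30: DEC q by 15): {p=-9, q=8, r=-3}
  after event 6 (t=31: SET p = -19): {p=-19, q=8, r=-3}
  after event 7 (t=39: DEC r by 1): {p=-19, q=8, r=-4}
  after event 8 (t=41: INC r by 10): {p=-19, q=8, r=6}
  after event 9 (t=51: INC q by 6): {p=-19, q=14, r=6}
  after event 10 (t=56: DEL q): {p=-19, r=6}
  after event 11 (t=61: SET r = 16): {p=-19, r=16}
  after event 12 (t=64: DEC q by 13): {p=-19, q=-13, r=16}

Answer: {p=-19, q=-13, r=16}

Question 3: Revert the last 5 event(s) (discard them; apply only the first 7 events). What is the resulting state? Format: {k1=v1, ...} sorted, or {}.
Answer: {p=-19, q=8, r=-4}

Derivation:
Keep first 7 events (discard last 5):
  after event 1 (t=5: SET q = 23): {q=23}
  after event 2 (t=12: INC p by 2): {p=2, q=23}
  after event 3 (t=14: SET r = -3): {p=2, q=23, r=-3}
  after event 4 (t=23: DEC p by 11): {p=-9, q=23, r=-3}
  after event 5 (t=30: DEC q by 15): {p=-9, q=8, r=-3}
  after event 6 (t=31: SET p = -19): {p=-19, q=8, r=-3}
  after event 7 (t=39: DEC r by 1): {p=-19, q=8, r=-4}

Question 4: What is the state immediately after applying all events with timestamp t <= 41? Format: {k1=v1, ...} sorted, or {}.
Answer: {p=-19, q=8, r=6}

Derivation:
Apply events with t <= 41 (8 events):
  after event 1 (t=5: SET q = 23): {q=23}
  after event 2 (t=12: INC p by 2): {p=2, q=23}
  after event 3 (t=14: SET r = -3): {p=2, q=23, r=-3}
  after event 4 (t=23: DEC p by 11): {p=-9, q=23, r=-3}
  after event 5 (t=30: DEC q by 15): {p=-9, q=8, r=-3}
  after event 6 (t=31: SET p = -19): {p=-19, q=8, r=-3}
  after event 7 (t=39: DEC r by 1): {p=-19, q=8, r=-4}
  after event 8 (t=41: INC r by 10): {p=-19, q=8, r=6}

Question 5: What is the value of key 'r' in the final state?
Track key 'r' through all 12 events:
  event 1 (t=5: SET q = 23): r unchanged
  event 2 (t=12: INC p by 2): r unchanged
  event 3 (t=14: SET r = -3): r (absent) -> -3
  event 4 (t=23: DEC p by 11): r unchanged
  event 5 (t=30: DEC q by 15): r unchanged
  event 6 (t=31: SET p = -19): r unchanged
  event 7 (t=39: DEC r by 1): r -3 -> -4
  event 8 (t=41: INC r by 10): r -4 -> 6
  event 9 (t=51: INC q by 6): r unchanged
  event 10 (t=56: DEL q): r unchanged
  event 11 (t=61: SET r = 16): r 6 -> 16
  event 12 (t=64: DEC q by 13): r unchanged
Final: r = 16

Answer: 16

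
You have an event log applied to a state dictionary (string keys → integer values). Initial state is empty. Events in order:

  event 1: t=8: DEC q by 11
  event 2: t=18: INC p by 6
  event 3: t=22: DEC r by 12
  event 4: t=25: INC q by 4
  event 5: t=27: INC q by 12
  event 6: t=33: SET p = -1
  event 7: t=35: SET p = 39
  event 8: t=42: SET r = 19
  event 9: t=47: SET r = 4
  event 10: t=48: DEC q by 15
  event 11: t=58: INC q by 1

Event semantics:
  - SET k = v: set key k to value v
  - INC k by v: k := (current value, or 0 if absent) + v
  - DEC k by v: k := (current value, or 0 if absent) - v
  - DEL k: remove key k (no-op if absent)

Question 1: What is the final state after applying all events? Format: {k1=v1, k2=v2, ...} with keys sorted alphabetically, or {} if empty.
Answer: {p=39, q=-9, r=4}

Derivation:
  after event 1 (t=8: DEC q by 11): {q=-11}
  after event 2 (t=18: INC p by 6): {p=6, q=-11}
  after event 3 (t=22: DEC r by 12): {p=6, q=-11, r=-12}
  after event 4 (t=25: INC q by 4): {p=6, q=-7, r=-12}
  after event 5 (t=27: INC q by 12): {p=6, q=5, r=-12}
  after event 6 (t=33: SET p = -1): {p=-1, q=5, r=-12}
  after event 7 (t=35: SET p = 39): {p=39, q=5, r=-12}
  after event 8 (t=42: SET r = 19): {p=39, q=5, r=19}
  after event 9 (t=47: SET r = 4): {p=39, q=5, r=4}
  after event 10 (t=48: DEC q by 15): {p=39, q=-10, r=4}
  after event 11 (t=58: INC q by 1): {p=39, q=-9, r=4}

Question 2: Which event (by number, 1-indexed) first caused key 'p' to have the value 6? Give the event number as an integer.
Answer: 2

Derivation:
Looking for first event where p becomes 6:
  event 2: p (absent) -> 6  <-- first match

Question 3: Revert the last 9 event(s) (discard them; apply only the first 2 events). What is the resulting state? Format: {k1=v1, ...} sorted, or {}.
Answer: {p=6, q=-11}

Derivation:
Keep first 2 events (discard last 9):
  after event 1 (t=8: DEC q by 11): {q=-11}
  after event 2 (t=18: INC p by 6): {p=6, q=-11}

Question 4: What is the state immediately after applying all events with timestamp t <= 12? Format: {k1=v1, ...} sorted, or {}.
Answer: {q=-11}

Derivation:
Apply events with t <= 12 (1 events):
  after event 1 (t=8: DEC q by 11): {q=-11}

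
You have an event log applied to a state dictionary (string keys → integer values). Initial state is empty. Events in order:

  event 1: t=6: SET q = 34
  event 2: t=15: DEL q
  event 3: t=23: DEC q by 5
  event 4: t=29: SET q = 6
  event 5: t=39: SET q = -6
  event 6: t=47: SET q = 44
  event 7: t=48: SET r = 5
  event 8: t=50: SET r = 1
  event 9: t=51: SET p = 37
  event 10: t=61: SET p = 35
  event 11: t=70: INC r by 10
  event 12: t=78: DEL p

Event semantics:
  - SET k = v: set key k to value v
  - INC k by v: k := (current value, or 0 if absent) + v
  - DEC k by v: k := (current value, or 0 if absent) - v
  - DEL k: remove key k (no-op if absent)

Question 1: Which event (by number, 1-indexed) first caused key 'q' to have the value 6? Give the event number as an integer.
Answer: 4

Derivation:
Looking for first event where q becomes 6:
  event 1: q = 34
  event 2: q = (absent)
  event 3: q = -5
  event 4: q -5 -> 6  <-- first match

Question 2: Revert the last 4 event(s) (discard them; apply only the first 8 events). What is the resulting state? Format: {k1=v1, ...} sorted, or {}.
Keep first 8 events (discard last 4):
  after event 1 (t=6: SET q = 34): {q=34}
  after event 2 (t=15: DEL q): {}
  after event 3 (t=23: DEC q by 5): {q=-5}
  after event 4 (t=29: SET q = 6): {q=6}
  after event 5 (t=39: SET q = -6): {q=-6}
  after event 6 (t=47: SET q = 44): {q=44}
  after event 7 (t=48: SET r = 5): {q=44, r=5}
  after event 8 (t=50: SET r = 1): {q=44, r=1}

Answer: {q=44, r=1}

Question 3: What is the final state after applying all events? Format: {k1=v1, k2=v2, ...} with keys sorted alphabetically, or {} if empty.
  after event 1 (t=6: SET q = 34): {q=34}
  after event 2 (t=15: DEL q): {}
  after event 3 (t=23: DEC q by 5): {q=-5}
  after event 4 (t=29: SET q = 6): {q=6}
  after event 5 (t=39: SET q = -6): {q=-6}
  after event 6 (t=47: SET q = 44): {q=44}
  after event 7 (t=48: SET r = 5): {q=44, r=5}
  after event 8 (t=50: SET r = 1): {q=44, r=1}
  after event 9 (t=51: SET p = 37): {p=37, q=44, r=1}
  after event 10 (t=61: SET p = 35): {p=35, q=44, r=1}
  after event 11 (t=70: INC r by 10): {p=35, q=44, r=11}
  after event 12 (t=78: DEL p): {q=44, r=11}

Answer: {q=44, r=11}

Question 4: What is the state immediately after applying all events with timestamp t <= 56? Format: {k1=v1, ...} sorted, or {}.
Apply events with t <= 56 (9 events):
  after event 1 (t=6: SET q = 34): {q=34}
  after event 2 (t=15: DEL q): {}
  after event 3 (t=23: DEC q by 5): {q=-5}
  after event 4 (t=29: SET q = 6): {q=6}
  after event 5 (t=39: SET q = -6): {q=-6}
  after event 6 (t=47: SET q = 44): {q=44}
  after event 7 (t=48: SET r = 5): {q=44, r=5}
  after event 8 (t=50: SET r = 1): {q=44, r=1}
  after event 9 (t=51: SET p = 37): {p=37, q=44, r=1}

Answer: {p=37, q=44, r=1}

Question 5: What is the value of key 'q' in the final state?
Answer: 44

Derivation:
Track key 'q' through all 12 events:
  event 1 (t=6: SET q = 34): q (absent) -> 34
  event 2 (t=15: DEL q): q 34 -> (absent)
  event 3 (t=23: DEC q by 5): q (absent) -> -5
  event 4 (t=29: SET q = 6): q -5 -> 6
  event 5 (t=39: SET q = -6): q 6 -> -6
  event 6 (t=47: SET q = 44): q -6 -> 44
  event 7 (t=48: SET r = 5): q unchanged
  event 8 (t=50: SET r = 1): q unchanged
  event 9 (t=51: SET p = 37): q unchanged
  event 10 (t=61: SET p = 35): q unchanged
  event 11 (t=70: INC r by 10): q unchanged
  event 12 (t=78: DEL p): q unchanged
Final: q = 44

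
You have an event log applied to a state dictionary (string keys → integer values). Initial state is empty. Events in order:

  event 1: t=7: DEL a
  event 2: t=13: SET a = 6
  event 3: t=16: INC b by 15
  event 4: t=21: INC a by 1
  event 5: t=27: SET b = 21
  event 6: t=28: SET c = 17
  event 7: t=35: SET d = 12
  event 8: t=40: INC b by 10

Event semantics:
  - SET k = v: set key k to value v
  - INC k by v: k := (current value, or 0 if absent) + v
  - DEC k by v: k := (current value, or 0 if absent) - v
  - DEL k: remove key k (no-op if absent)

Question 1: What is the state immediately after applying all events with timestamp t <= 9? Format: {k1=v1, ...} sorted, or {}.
Apply events with t <= 9 (1 events):
  after event 1 (t=7: DEL a): {}

Answer: {}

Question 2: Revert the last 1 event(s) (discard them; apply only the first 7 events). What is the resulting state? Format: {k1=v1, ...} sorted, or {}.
Answer: {a=7, b=21, c=17, d=12}

Derivation:
Keep first 7 events (discard last 1):
  after event 1 (t=7: DEL a): {}
  after event 2 (t=13: SET a = 6): {a=6}
  after event 3 (t=16: INC b by 15): {a=6, b=15}
  after event 4 (t=21: INC a by 1): {a=7, b=15}
  after event 5 (t=27: SET b = 21): {a=7, b=21}
  after event 6 (t=28: SET c = 17): {a=7, b=21, c=17}
  after event 7 (t=35: SET d = 12): {a=7, b=21, c=17, d=12}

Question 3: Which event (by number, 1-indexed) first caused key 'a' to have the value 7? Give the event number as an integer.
Answer: 4

Derivation:
Looking for first event where a becomes 7:
  event 2: a = 6
  event 3: a = 6
  event 4: a 6 -> 7  <-- first match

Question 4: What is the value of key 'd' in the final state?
Track key 'd' through all 8 events:
  event 1 (t=7: DEL a): d unchanged
  event 2 (t=13: SET a = 6): d unchanged
  event 3 (t=16: INC b by 15): d unchanged
  event 4 (t=21: INC a by 1): d unchanged
  event 5 (t=27: SET b = 21): d unchanged
  event 6 (t=28: SET c = 17): d unchanged
  event 7 (t=35: SET d = 12): d (absent) -> 12
  event 8 (t=40: INC b by 10): d unchanged
Final: d = 12

Answer: 12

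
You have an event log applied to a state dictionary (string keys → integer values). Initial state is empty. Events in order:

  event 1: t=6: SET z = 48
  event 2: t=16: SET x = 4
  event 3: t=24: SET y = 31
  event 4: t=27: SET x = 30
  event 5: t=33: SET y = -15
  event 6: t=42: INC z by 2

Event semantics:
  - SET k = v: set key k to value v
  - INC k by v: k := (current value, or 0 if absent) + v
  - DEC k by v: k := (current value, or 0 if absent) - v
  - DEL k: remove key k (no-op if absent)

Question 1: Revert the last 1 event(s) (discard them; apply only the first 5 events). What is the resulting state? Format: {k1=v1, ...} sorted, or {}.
Answer: {x=30, y=-15, z=48}

Derivation:
Keep first 5 events (discard last 1):
  after event 1 (t=6: SET z = 48): {z=48}
  after event 2 (t=16: SET x = 4): {x=4, z=48}
  after event 3 (t=24: SET y = 31): {x=4, y=31, z=48}
  after event 4 (t=27: SET x = 30): {x=30, y=31, z=48}
  after event 5 (t=33: SET y = -15): {x=30, y=-15, z=48}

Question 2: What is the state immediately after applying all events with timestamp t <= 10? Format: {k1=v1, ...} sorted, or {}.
Apply events with t <= 10 (1 events):
  after event 1 (t=6: SET z = 48): {z=48}

Answer: {z=48}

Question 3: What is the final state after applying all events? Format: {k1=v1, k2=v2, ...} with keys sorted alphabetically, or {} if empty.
  after event 1 (t=6: SET z = 48): {z=48}
  after event 2 (t=16: SET x = 4): {x=4, z=48}
  after event 3 (t=24: SET y = 31): {x=4, y=31, z=48}
  after event 4 (t=27: SET x = 30): {x=30, y=31, z=48}
  after event 5 (t=33: SET y = -15): {x=30, y=-15, z=48}
  after event 6 (t=42: INC z by 2): {x=30, y=-15, z=50}

Answer: {x=30, y=-15, z=50}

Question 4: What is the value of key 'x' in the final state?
Answer: 30

Derivation:
Track key 'x' through all 6 events:
  event 1 (t=6: SET z = 48): x unchanged
  event 2 (t=16: SET x = 4): x (absent) -> 4
  event 3 (t=24: SET y = 31): x unchanged
  event 4 (t=27: SET x = 30): x 4 -> 30
  event 5 (t=33: SET y = -15): x unchanged
  event 6 (t=42: INC z by 2): x unchanged
Final: x = 30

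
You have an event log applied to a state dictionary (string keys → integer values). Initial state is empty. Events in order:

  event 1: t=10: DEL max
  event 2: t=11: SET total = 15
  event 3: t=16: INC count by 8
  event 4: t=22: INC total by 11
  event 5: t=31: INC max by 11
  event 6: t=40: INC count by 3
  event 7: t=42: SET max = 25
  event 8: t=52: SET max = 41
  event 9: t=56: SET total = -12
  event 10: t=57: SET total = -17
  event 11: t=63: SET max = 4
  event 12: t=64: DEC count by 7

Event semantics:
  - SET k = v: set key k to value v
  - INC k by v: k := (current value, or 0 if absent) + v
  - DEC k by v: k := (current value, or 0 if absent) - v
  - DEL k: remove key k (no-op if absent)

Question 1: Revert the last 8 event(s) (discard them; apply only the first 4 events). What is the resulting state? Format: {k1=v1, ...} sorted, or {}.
Answer: {count=8, total=26}

Derivation:
Keep first 4 events (discard last 8):
  after event 1 (t=10: DEL max): {}
  after event 2 (t=11: SET total = 15): {total=15}
  after event 3 (t=16: INC count by 8): {count=8, total=15}
  after event 4 (t=22: INC total by 11): {count=8, total=26}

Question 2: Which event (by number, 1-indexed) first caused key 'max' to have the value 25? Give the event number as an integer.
Looking for first event where max becomes 25:
  event 5: max = 11
  event 6: max = 11
  event 7: max 11 -> 25  <-- first match

Answer: 7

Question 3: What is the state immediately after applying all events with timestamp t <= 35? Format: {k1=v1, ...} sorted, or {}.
Answer: {count=8, max=11, total=26}

Derivation:
Apply events with t <= 35 (5 events):
  after event 1 (t=10: DEL max): {}
  after event 2 (t=11: SET total = 15): {total=15}
  after event 3 (t=16: INC count by 8): {count=8, total=15}
  after event 4 (t=22: INC total by 11): {count=8, total=26}
  after event 5 (t=31: INC max by 11): {count=8, max=11, total=26}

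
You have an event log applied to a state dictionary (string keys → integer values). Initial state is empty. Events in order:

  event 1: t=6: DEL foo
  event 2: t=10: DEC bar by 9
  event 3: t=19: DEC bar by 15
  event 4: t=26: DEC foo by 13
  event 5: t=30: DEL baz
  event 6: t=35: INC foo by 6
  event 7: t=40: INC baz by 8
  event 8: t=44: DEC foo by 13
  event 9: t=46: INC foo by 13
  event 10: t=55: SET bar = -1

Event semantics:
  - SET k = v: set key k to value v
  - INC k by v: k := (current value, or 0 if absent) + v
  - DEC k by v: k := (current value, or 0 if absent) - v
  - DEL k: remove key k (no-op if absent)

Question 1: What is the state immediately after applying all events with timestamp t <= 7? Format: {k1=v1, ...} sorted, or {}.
Apply events with t <= 7 (1 events):
  after event 1 (t=6: DEL foo): {}

Answer: {}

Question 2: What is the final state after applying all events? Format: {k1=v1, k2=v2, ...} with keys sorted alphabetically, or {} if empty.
  after event 1 (t=6: DEL foo): {}
  after event 2 (t=10: DEC bar by 9): {bar=-9}
  after event 3 (t=19: DEC bar by 15): {bar=-24}
  after event 4 (t=26: DEC foo by 13): {bar=-24, foo=-13}
  after event 5 (t=30: DEL baz): {bar=-24, foo=-13}
  after event 6 (t=35: INC foo by 6): {bar=-24, foo=-7}
  after event 7 (t=40: INC baz by 8): {bar=-24, baz=8, foo=-7}
  after event 8 (t=44: DEC foo by 13): {bar=-24, baz=8, foo=-20}
  after event 9 (t=46: INC foo by 13): {bar=-24, baz=8, foo=-7}
  after event 10 (t=55: SET bar = -1): {bar=-1, baz=8, foo=-7}

Answer: {bar=-1, baz=8, foo=-7}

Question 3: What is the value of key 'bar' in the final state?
Answer: -1

Derivation:
Track key 'bar' through all 10 events:
  event 1 (t=6: DEL foo): bar unchanged
  event 2 (t=10: DEC bar by 9): bar (absent) -> -9
  event 3 (t=19: DEC bar by 15): bar -9 -> -24
  event 4 (t=26: DEC foo by 13): bar unchanged
  event 5 (t=30: DEL baz): bar unchanged
  event 6 (t=35: INC foo by 6): bar unchanged
  event 7 (t=40: INC baz by 8): bar unchanged
  event 8 (t=44: DEC foo by 13): bar unchanged
  event 9 (t=46: INC foo by 13): bar unchanged
  event 10 (t=55: SET bar = -1): bar -24 -> -1
Final: bar = -1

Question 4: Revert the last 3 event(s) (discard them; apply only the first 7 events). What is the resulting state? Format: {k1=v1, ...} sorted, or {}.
Keep first 7 events (discard last 3):
  after event 1 (t=6: DEL foo): {}
  after event 2 (t=10: DEC bar by 9): {bar=-9}
  after event 3 (t=19: DEC bar by 15): {bar=-24}
  after event 4 (t=26: DEC foo by 13): {bar=-24, foo=-13}
  after event 5 (t=30: DEL baz): {bar=-24, foo=-13}
  after event 6 (t=35: INC foo by 6): {bar=-24, foo=-7}
  after event 7 (t=40: INC baz by 8): {bar=-24, baz=8, foo=-7}

Answer: {bar=-24, baz=8, foo=-7}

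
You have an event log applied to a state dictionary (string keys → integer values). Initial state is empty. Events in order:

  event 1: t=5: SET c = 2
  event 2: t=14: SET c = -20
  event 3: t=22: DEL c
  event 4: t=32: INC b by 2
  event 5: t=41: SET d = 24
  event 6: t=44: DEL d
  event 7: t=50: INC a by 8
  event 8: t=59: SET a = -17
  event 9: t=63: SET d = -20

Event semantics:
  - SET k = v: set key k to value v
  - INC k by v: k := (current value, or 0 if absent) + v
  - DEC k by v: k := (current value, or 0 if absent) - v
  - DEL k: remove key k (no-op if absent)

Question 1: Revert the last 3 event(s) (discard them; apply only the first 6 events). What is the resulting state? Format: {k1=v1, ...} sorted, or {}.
Answer: {b=2}

Derivation:
Keep first 6 events (discard last 3):
  after event 1 (t=5: SET c = 2): {c=2}
  after event 2 (t=14: SET c = -20): {c=-20}
  after event 3 (t=22: DEL c): {}
  after event 4 (t=32: INC b by 2): {b=2}
  after event 5 (t=41: SET d = 24): {b=2, d=24}
  after event 6 (t=44: DEL d): {b=2}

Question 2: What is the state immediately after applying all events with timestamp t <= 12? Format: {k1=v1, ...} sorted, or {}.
Answer: {c=2}

Derivation:
Apply events with t <= 12 (1 events):
  after event 1 (t=5: SET c = 2): {c=2}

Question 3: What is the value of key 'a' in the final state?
Track key 'a' through all 9 events:
  event 1 (t=5: SET c = 2): a unchanged
  event 2 (t=14: SET c = -20): a unchanged
  event 3 (t=22: DEL c): a unchanged
  event 4 (t=32: INC b by 2): a unchanged
  event 5 (t=41: SET d = 24): a unchanged
  event 6 (t=44: DEL d): a unchanged
  event 7 (t=50: INC a by 8): a (absent) -> 8
  event 8 (t=59: SET a = -17): a 8 -> -17
  event 9 (t=63: SET d = -20): a unchanged
Final: a = -17

Answer: -17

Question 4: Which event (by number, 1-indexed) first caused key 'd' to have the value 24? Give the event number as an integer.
Looking for first event where d becomes 24:
  event 5: d (absent) -> 24  <-- first match

Answer: 5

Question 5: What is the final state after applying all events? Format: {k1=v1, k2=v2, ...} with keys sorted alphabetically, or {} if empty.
  after event 1 (t=5: SET c = 2): {c=2}
  after event 2 (t=14: SET c = -20): {c=-20}
  after event 3 (t=22: DEL c): {}
  after event 4 (t=32: INC b by 2): {b=2}
  after event 5 (t=41: SET d = 24): {b=2, d=24}
  after event 6 (t=44: DEL d): {b=2}
  after event 7 (t=50: INC a by 8): {a=8, b=2}
  after event 8 (t=59: SET a = -17): {a=-17, b=2}
  after event 9 (t=63: SET d = -20): {a=-17, b=2, d=-20}

Answer: {a=-17, b=2, d=-20}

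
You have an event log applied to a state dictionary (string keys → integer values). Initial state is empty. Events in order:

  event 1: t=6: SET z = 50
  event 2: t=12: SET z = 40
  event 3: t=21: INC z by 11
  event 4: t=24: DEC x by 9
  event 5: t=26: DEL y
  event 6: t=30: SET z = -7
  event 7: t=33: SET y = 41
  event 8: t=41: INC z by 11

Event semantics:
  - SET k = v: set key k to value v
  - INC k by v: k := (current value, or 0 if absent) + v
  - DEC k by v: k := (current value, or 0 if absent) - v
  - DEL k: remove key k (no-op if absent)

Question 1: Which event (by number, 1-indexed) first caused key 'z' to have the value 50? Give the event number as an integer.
Looking for first event where z becomes 50:
  event 1: z (absent) -> 50  <-- first match

Answer: 1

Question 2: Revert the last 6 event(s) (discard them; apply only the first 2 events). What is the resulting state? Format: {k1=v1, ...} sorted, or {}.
Answer: {z=40}

Derivation:
Keep first 2 events (discard last 6):
  after event 1 (t=6: SET z = 50): {z=50}
  after event 2 (t=12: SET z = 40): {z=40}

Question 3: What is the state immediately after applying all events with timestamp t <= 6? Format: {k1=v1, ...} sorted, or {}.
Answer: {z=50}

Derivation:
Apply events with t <= 6 (1 events):
  after event 1 (t=6: SET z = 50): {z=50}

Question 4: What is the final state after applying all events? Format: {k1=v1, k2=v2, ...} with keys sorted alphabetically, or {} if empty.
Answer: {x=-9, y=41, z=4}

Derivation:
  after event 1 (t=6: SET z = 50): {z=50}
  after event 2 (t=12: SET z = 40): {z=40}
  after event 3 (t=21: INC z by 11): {z=51}
  after event 4 (t=24: DEC x by 9): {x=-9, z=51}
  after event 5 (t=26: DEL y): {x=-9, z=51}
  after event 6 (t=30: SET z = -7): {x=-9, z=-7}
  after event 7 (t=33: SET y = 41): {x=-9, y=41, z=-7}
  after event 8 (t=41: INC z by 11): {x=-9, y=41, z=4}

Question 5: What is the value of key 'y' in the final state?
Track key 'y' through all 8 events:
  event 1 (t=6: SET z = 50): y unchanged
  event 2 (t=12: SET z = 40): y unchanged
  event 3 (t=21: INC z by 11): y unchanged
  event 4 (t=24: DEC x by 9): y unchanged
  event 5 (t=26: DEL y): y (absent) -> (absent)
  event 6 (t=30: SET z = -7): y unchanged
  event 7 (t=33: SET y = 41): y (absent) -> 41
  event 8 (t=41: INC z by 11): y unchanged
Final: y = 41

Answer: 41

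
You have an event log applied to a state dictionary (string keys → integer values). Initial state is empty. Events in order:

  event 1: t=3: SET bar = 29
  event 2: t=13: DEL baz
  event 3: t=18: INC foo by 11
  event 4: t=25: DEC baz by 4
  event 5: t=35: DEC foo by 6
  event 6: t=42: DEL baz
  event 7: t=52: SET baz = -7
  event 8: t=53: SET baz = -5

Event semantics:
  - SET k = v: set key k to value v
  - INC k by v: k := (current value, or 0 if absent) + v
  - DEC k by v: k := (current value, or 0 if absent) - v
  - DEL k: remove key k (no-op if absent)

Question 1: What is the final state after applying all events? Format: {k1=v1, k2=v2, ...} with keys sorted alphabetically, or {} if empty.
Answer: {bar=29, baz=-5, foo=5}

Derivation:
  after event 1 (t=3: SET bar = 29): {bar=29}
  after event 2 (t=13: DEL baz): {bar=29}
  after event 3 (t=18: INC foo by 11): {bar=29, foo=11}
  after event 4 (t=25: DEC baz by 4): {bar=29, baz=-4, foo=11}
  after event 5 (t=35: DEC foo by 6): {bar=29, baz=-4, foo=5}
  after event 6 (t=42: DEL baz): {bar=29, foo=5}
  after event 7 (t=52: SET baz = -7): {bar=29, baz=-7, foo=5}
  after event 8 (t=53: SET baz = -5): {bar=29, baz=-5, foo=5}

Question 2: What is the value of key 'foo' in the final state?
Track key 'foo' through all 8 events:
  event 1 (t=3: SET bar = 29): foo unchanged
  event 2 (t=13: DEL baz): foo unchanged
  event 3 (t=18: INC foo by 11): foo (absent) -> 11
  event 4 (t=25: DEC baz by 4): foo unchanged
  event 5 (t=35: DEC foo by 6): foo 11 -> 5
  event 6 (t=42: DEL baz): foo unchanged
  event 7 (t=52: SET baz = -7): foo unchanged
  event 8 (t=53: SET baz = -5): foo unchanged
Final: foo = 5

Answer: 5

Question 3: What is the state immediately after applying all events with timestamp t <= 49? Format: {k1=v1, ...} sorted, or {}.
Apply events with t <= 49 (6 events):
  after event 1 (t=3: SET bar = 29): {bar=29}
  after event 2 (t=13: DEL baz): {bar=29}
  after event 3 (t=18: INC foo by 11): {bar=29, foo=11}
  after event 4 (t=25: DEC baz by 4): {bar=29, baz=-4, foo=11}
  after event 5 (t=35: DEC foo by 6): {bar=29, baz=-4, foo=5}
  after event 6 (t=42: DEL baz): {bar=29, foo=5}

Answer: {bar=29, foo=5}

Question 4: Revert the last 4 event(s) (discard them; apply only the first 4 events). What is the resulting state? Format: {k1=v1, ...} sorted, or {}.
Keep first 4 events (discard last 4):
  after event 1 (t=3: SET bar = 29): {bar=29}
  after event 2 (t=13: DEL baz): {bar=29}
  after event 3 (t=18: INC foo by 11): {bar=29, foo=11}
  after event 4 (t=25: DEC baz by 4): {bar=29, baz=-4, foo=11}

Answer: {bar=29, baz=-4, foo=11}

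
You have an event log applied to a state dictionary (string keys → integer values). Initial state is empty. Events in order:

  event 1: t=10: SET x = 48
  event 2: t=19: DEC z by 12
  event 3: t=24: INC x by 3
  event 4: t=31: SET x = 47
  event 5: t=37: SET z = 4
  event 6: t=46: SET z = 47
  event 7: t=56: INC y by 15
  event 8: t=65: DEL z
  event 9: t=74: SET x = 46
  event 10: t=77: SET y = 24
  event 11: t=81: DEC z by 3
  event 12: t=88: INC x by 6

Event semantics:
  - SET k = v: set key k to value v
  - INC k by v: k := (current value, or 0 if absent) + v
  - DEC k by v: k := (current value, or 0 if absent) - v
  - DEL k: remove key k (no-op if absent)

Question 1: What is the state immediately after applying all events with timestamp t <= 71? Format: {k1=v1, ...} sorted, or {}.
Apply events with t <= 71 (8 events):
  after event 1 (t=10: SET x = 48): {x=48}
  after event 2 (t=19: DEC z by 12): {x=48, z=-12}
  after event 3 (t=24: INC x by 3): {x=51, z=-12}
  after event 4 (t=31: SET x = 47): {x=47, z=-12}
  after event 5 (t=37: SET z = 4): {x=47, z=4}
  after event 6 (t=46: SET z = 47): {x=47, z=47}
  after event 7 (t=56: INC y by 15): {x=47, y=15, z=47}
  after event 8 (t=65: DEL z): {x=47, y=15}

Answer: {x=47, y=15}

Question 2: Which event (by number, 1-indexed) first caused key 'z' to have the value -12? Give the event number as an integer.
Answer: 2

Derivation:
Looking for first event where z becomes -12:
  event 2: z (absent) -> -12  <-- first match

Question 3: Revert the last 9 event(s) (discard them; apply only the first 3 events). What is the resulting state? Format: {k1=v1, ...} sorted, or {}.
Answer: {x=51, z=-12}

Derivation:
Keep first 3 events (discard last 9):
  after event 1 (t=10: SET x = 48): {x=48}
  after event 2 (t=19: DEC z by 12): {x=48, z=-12}
  after event 3 (t=24: INC x by 3): {x=51, z=-12}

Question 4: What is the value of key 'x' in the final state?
Track key 'x' through all 12 events:
  event 1 (t=10: SET x = 48): x (absent) -> 48
  event 2 (t=19: DEC z by 12): x unchanged
  event 3 (t=24: INC x by 3): x 48 -> 51
  event 4 (t=31: SET x = 47): x 51 -> 47
  event 5 (t=37: SET z = 4): x unchanged
  event 6 (t=46: SET z = 47): x unchanged
  event 7 (t=56: INC y by 15): x unchanged
  event 8 (t=65: DEL z): x unchanged
  event 9 (t=74: SET x = 46): x 47 -> 46
  event 10 (t=77: SET y = 24): x unchanged
  event 11 (t=81: DEC z by 3): x unchanged
  event 12 (t=88: INC x by 6): x 46 -> 52
Final: x = 52

Answer: 52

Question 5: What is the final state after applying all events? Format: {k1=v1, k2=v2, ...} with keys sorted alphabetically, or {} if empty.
Answer: {x=52, y=24, z=-3}

Derivation:
  after event 1 (t=10: SET x = 48): {x=48}
  after event 2 (t=19: DEC z by 12): {x=48, z=-12}
  after event 3 (t=24: INC x by 3): {x=51, z=-12}
  after event 4 (t=31: SET x = 47): {x=47, z=-12}
  after event 5 (t=37: SET z = 4): {x=47, z=4}
  after event 6 (t=46: SET z = 47): {x=47, z=47}
  after event 7 (t=56: INC y by 15): {x=47, y=15, z=47}
  after event 8 (t=65: DEL z): {x=47, y=15}
  after event 9 (t=74: SET x = 46): {x=46, y=15}
  after event 10 (t=77: SET y = 24): {x=46, y=24}
  after event 11 (t=81: DEC z by 3): {x=46, y=24, z=-3}
  after event 12 (t=88: INC x by 6): {x=52, y=24, z=-3}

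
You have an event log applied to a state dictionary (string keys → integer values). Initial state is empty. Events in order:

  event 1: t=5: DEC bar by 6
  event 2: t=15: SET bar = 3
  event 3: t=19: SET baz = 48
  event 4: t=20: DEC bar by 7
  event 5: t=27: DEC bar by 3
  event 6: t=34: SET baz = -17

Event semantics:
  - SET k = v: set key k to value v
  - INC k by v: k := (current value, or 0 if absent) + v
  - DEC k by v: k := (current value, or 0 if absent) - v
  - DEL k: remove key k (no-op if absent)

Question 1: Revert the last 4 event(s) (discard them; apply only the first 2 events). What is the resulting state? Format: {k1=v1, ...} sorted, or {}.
Keep first 2 events (discard last 4):
  after event 1 (t=5: DEC bar by 6): {bar=-6}
  after event 2 (t=15: SET bar = 3): {bar=3}

Answer: {bar=3}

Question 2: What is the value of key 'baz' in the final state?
Track key 'baz' through all 6 events:
  event 1 (t=5: DEC bar by 6): baz unchanged
  event 2 (t=15: SET bar = 3): baz unchanged
  event 3 (t=19: SET baz = 48): baz (absent) -> 48
  event 4 (t=20: DEC bar by 7): baz unchanged
  event 5 (t=27: DEC bar by 3): baz unchanged
  event 6 (t=34: SET baz = -17): baz 48 -> -17
Final: baz = -17

Answer: -17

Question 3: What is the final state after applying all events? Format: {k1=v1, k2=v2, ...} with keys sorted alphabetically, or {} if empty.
  after event 1 (t=5: DEC bar by 6): {bar=-6}
  after event 2 (t=15: SET bar = 3): {bar=3}
  after event 3 (t=19: SET baz = 48): {bar=3, baz=48}
  after event 4 (t=20: DEC bar by 7): {bar=-4, baz=48}
  after event 5 (t=27: DEC bar by 3): {bar=-7, baz=48}
  after event 6 (t=34: SET baz = -17): {bar=-7, baz=-17}

Answer: {bar=-7, baz=-17}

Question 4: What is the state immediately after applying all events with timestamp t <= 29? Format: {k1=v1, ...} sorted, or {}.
Answer: {bar=-7, baz=48}

Derivation:
Apply events with t <= 29 (5 events):
  after event 1 (t=5: DEC bar by 6): {bar=-6}
  after event 2 (t=15: SET bar = 3): {bar=3}
  after event 3 (t=19: SET baz = 48): {bar=3, baz=48}
  after event 4 (t=20: DEC bar by 7): {bar=-4, baz=48}
  after event 5 (t=27: DEC bar by 3): {bar=-7, baz=48}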